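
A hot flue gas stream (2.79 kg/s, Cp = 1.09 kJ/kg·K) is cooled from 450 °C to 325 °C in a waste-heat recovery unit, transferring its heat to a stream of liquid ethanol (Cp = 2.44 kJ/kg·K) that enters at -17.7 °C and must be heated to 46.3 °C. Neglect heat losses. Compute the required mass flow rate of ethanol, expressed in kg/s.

Heat released by hot stream: Q = 2.79 × 1.09 × (450 − 325) = 380.14 kJ/s
Energy balance on cold side (adiabatic exchanger): Q = ṁ_c·Cp_c·(T_c,out − T_c,in)
ṁ_c = 380.14 / [2.44 × (46.3 − -17.7)] = 2.4343 kg/s

ṁ_c = 2.43 kg/s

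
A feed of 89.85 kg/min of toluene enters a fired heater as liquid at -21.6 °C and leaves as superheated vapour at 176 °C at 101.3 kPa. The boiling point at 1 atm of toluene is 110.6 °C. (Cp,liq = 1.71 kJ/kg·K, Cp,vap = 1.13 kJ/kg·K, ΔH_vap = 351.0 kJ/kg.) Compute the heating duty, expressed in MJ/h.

Q = 3510 MJ/h

liquid -21.6→110.6 °C: 226.06 kJ/kg
vaporisation at 110.6 °C: 351 kJ/kg
vapour 110.6→176 °C: 73.902 kJ/kg
Δh = 226.06 + 351 + 73.902 = 650.96 kJ/kg
Q = ṁ·Δh = 89.85 kg/min × 650.96 kJ/kg = 58489 kJ/min
|Q| = 974.82 kW = 3509.3 MJ/h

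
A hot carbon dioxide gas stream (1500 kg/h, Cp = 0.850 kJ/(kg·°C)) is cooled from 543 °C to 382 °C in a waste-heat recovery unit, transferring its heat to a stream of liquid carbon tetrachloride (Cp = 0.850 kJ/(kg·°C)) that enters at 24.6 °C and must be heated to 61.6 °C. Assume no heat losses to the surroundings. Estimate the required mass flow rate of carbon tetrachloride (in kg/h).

Heat released by hot stream: Q = 1500 × 0.850 × (543 − 382) = 205280 kJ/h
Energy balance on cold side (adiabatic exchanger): Q = ṁ_c·Cp_c·(T_c,out − T_c,in)
ṁ_c = 205280 / [0.850 × (61.6 − 24.6)] = 6527 kg/h

ṁ_c = 6530 kg/h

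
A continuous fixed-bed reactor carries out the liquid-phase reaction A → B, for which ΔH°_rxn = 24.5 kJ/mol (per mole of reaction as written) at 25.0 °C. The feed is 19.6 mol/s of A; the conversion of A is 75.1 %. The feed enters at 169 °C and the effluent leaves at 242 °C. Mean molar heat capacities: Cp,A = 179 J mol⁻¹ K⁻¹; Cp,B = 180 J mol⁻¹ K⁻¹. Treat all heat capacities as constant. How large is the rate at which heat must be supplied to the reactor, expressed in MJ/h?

Extent of reaction ξ = 0.751 × 19.6 = 14.72 mol/s
Reaction term: ξ·ΔH°_rxn = 14.72 × 24.5 = 360.63 kJ/s
Sensible, feed 169→25 °C: -505.21 kJ/s
Outlet flows (mol/s): A 4.8804, B 14.72
Sensible, products 25→242 °C: 764.52 kJ/s
Q = ΔH = 619.94 kJ/s = 619.94 kW
Heat supplied = 2231.8 MJ/h

Q_in = 2230 MJ/h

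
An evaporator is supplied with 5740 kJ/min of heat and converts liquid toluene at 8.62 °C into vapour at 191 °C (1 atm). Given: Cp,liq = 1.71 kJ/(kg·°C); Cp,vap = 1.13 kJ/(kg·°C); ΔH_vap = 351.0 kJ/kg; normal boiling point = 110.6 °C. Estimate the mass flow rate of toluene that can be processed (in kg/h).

Δh = 1.71×(110.6−8.62) + 351.0 + 1.13×(191−110.6) = 616.24 kJ/kg
Q = 5740 kJ/min = 95.667 kJ/s = 344400 kJ/h
ṁ = Q/Δh = 344400 / 616.24 = 558.88 kg/h

ṁ = 559 kg/h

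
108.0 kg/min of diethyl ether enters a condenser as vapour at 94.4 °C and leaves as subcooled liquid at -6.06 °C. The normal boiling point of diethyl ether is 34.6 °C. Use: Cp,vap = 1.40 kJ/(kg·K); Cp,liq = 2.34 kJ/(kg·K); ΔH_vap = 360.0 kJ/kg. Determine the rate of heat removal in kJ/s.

vapour 94.4→34.6 °C: -83.72 kJ/kg
condensation at 34.6 °C: -360 kJ/kg
liquid 34.6→-6.06 °C: -95.144 kJ/kg
Δh = -83.72 + -360 + -95.144 = -538.86 kJ/kg
Q = ṁ·Δh = 108.0 kg/min × -538.86 kJ/kg = -58197 kJ/min
|Q| = 969.96 kW

Q_c = 970 kJ/s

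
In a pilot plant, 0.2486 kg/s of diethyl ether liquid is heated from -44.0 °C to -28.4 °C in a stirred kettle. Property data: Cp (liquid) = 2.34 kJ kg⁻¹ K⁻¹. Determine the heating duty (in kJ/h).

Q = ṁ·Cp·ΔT = 0.2486 × 2.34 × (-28.4 − -44.0) = 9.0749 kJ/s
Heating duty = 32670 kJ/h

Q = 32700 kJ/h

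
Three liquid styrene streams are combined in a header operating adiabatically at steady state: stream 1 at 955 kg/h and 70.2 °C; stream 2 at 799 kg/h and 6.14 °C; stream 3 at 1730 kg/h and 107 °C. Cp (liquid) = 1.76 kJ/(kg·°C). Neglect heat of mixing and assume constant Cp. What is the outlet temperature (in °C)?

T_out = 73.8 °C

Adiabatic, steady state ⇒ Σ ṁᵢCp,ᵢ(T_out − Tᵢ) = 0
Σ ṁᵢCp,ᵢTᵢ = 955×1.76×70.2 + 799×1.76×6.14 + 1730×1.76×107 = 452420
Σ ṁᵢCp,ᵢ = 955×1.76 + 799×1.76 + 1730×1.76 = 6131.8
T_out = 452420 / 6131.8 = 73.782 °C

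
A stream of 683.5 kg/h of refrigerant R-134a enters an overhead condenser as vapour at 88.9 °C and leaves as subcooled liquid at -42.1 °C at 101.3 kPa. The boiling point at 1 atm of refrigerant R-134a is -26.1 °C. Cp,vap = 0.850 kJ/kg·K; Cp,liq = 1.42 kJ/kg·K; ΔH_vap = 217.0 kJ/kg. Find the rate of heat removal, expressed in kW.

Q_c = 64.1 kW

vapour 88.9→-26.1 °C: -97.75 kJ/kg
condensation at -26.1 °C: -217 kJ/kg
liquid -26.1→-42.1 °C: -22.72 kJ/kg
Δh = -97.75 + -217 + -22.72 = -337.47 kJ/kg
Q = ṁ·Δh = 683.5 kg/h × -337.47 kJ/kg = -230660 kJ/h
|Q| = 64.072 kW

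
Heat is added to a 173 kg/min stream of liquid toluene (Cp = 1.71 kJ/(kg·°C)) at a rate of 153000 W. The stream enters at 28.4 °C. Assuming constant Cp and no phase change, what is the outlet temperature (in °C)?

T_out = 59.4 °C

Q = 153000 W = 9180 kJ/min
ΔT = Q/(ṁ·Cp) = 9180/(173×1.71) = 31.031 K
T_out = 28.4 + 31.031 = 59.431 °C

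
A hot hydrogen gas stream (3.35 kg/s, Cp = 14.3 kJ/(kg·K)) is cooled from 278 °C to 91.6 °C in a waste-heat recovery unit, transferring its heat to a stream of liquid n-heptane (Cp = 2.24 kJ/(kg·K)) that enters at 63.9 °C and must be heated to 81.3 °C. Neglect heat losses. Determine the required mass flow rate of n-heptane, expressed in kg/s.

ṁ_c = 229 kg/s

Heat released by hot stream: Q = 3.35 × 14.3 × (278 − 91.6) = 8929.5 kJ/s
Energy balance on cold side (adiabatic exchanger): Q = ṁ_c·Cp_c·(T_c,out − T_c,in)
ṁ_c = 8929.5 / [2.24 × (81.3 − 63.9)] = 229.1 kg/s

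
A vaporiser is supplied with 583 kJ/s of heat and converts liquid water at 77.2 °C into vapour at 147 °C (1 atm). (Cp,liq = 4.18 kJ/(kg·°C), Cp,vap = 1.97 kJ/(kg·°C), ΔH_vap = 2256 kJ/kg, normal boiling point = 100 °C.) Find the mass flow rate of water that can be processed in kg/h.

Δh = 4.18×(100−77.2) + 2256 + 1.97×(147−100) = 2443.9 kJ/kg
Q = 583 kJ/s = 583 kJ/s = 2.0988e+06 kJ/h
ṁ = Q/Δh = 2.0988e+06 / 2443.9 = 858.79 kg/h

ṁ = 859 kg/h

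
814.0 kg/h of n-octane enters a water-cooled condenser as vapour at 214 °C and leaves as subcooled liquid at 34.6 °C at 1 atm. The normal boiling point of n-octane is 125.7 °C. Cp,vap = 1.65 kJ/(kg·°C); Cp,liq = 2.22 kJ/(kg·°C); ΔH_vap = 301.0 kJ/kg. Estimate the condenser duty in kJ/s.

vapour 214→125.7 °C: -145.69 kJ/kg
condensation at 125.7 °C: -301 kJ/kg
liquid 125.7→34.6 °C: -202.24 kJ/kg
Δh = -145.69 + -301 + -202.24 = -648.94 kJ/kg
Q = ṁ·Δh = 814.0 kg/h × -648.94 kJ/kg = -528230 kJ/h
|Q| = 146.73 kW

Q_c = 147 kJ/s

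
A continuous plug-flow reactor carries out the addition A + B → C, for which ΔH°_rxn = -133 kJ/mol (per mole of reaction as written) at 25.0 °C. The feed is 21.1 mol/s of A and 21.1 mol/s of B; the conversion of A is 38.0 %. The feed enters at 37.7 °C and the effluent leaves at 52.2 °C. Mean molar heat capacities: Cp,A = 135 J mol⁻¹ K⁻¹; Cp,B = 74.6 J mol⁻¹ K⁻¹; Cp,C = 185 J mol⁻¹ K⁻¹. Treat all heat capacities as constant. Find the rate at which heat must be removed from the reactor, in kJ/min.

Q_out = 60500 kJ/min

Extent of reaction ξ = 0.380 × 21.1 = 8.018 mol/s
Reaction term: ξ·ΔH°_rxn = 8.018 × -133 = -1066.4 kJ/s
Sensible, feed 37.7→25 °C: -56.167 kJ/s
Outlet flows (mol/s): A 13.082, B 13.082, C 8.018
Sensible, products 25→52.2 °C: 114.93 kJ/s
Q = ΔH = -1007.6 kJ/s = -1007.6 kW
Heat removed = 60458 kJ/min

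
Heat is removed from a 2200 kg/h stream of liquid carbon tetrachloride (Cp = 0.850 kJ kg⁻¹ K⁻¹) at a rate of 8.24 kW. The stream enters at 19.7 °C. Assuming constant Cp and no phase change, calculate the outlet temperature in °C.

T_out = 3.84 °C

Q = 8.24 kW = 29664 kJ/h
ΔT = Q/(ṁ·Cp) = 29664/(2200×0.850) = 15.863 K
T_out = 19.7 − 15.863 = 3.8369 °C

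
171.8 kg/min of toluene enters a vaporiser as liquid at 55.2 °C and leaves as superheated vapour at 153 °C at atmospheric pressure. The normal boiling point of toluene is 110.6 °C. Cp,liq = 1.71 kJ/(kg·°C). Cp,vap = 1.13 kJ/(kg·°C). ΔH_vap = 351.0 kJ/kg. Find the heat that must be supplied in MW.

Q = 1.41 MW

liquid 55.2→110.6 °C: 94.734 kJ/kg
vaporisation at 110.6 °C: 351 kJ/kg
vapour 110.6→153 °C: 47.912 kJ/kg
Δh = 94.734 + 351 + 47.912 = 493.65 kJ/kg
Q = ṁ·Δh = 171.8 kg/min × 493.65 kJ/kg = 84808 kJ/min
|Q| = 1413.5 kW = 1.4135 MW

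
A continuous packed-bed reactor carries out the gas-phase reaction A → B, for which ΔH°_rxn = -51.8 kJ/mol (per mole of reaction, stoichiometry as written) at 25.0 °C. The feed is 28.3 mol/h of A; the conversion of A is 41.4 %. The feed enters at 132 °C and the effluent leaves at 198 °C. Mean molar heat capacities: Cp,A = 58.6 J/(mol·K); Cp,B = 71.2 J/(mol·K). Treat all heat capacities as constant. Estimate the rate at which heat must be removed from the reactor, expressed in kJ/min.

Q_out = 7.87 kJ/min

Extent of reaction ξ = 0.414 × 28.3 = 11.716 mol/h
Reaction term: ξ·ΔH°_rxn = 11.716 × -51.8 = -606.9 kJ/h
Sensible, feed 132→25 °C: -177.45 kJ/h
Outlet flows (mol/h): A 16.584, B 11.716
Sensible, products 25→198 °C: 312.44 kJ/h
Q = ΔH = -471.91 kJ/h = -0.13109 kW
Heat removed = 7.8651 kJ/min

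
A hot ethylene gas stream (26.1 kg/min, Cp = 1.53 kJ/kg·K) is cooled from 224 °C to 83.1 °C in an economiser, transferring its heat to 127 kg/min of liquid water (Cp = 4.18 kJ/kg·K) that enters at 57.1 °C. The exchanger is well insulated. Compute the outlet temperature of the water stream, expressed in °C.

T_c,out = 67.7 °C

Heat released by hot stream: Q = 26.1 × 1.53 × (224 − 83.1) = 5626.6 kJ/min
Energy balance on cold side (adiabatic exchanger): Q = ṁ_c·Cp_c·(T_c,out − T_c,in)
T_c,out = 57.1 + 5626.6/(127 × 4.18) = 67.699 °C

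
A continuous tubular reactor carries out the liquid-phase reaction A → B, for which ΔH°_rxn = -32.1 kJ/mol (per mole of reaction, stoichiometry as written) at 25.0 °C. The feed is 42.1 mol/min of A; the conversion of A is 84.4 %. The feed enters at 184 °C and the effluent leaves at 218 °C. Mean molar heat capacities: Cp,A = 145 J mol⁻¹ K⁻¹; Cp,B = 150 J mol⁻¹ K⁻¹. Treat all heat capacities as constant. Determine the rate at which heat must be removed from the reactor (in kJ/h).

Extent of reaction ξ = 0.844 × 42.1 = 35.532 mol/min
Reaction term: ξ·ΔH°_rxn = 35.532 × -32.1 = -1140.6 kJ/min
Sensible, feed 184→25 °C: -970.62 kJ/min
Outlet flows (mol/min): A 6.5676, B 35.532
Sensible, products 25→218 °C: 1212.5 kJ/min
Q = ΔH = -898.75 kJ/min = -14.979 kW
Heat removed = 53925 kJ/h

Q_out = 53900 kJ/h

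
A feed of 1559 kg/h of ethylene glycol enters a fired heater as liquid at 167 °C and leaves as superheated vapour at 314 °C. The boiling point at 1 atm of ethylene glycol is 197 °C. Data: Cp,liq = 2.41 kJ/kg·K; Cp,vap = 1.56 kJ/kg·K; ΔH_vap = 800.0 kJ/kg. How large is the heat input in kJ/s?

Q = 457 kJ/s

liquid 167→197 °C: 72.3 kJ/kg
vaporisation at 197 °C: 800 kJ/kg
vapour 197→314 °C: 182.52 kJ/kg
Δh = 72.3 + 800 + 182.52 = 1054.8 kJ/kg
Q = ṁ·Δh = 1559 kg/h × 1054.8 kJ/kg = 1.6445e+06 kJ/h
|Q| = 456.8 kW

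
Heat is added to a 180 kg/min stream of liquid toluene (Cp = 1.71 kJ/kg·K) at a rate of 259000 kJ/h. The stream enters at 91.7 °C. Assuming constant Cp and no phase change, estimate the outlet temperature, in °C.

T_out = 106 °C

Q = 259000 kJ/h = 4316.7 kJ/min
ΔT = Q/(ṁ·Cp) = 4316.7/(180×1.71) = 14.024 K
T_out = 91.7 + 14.024 = 105.72 °C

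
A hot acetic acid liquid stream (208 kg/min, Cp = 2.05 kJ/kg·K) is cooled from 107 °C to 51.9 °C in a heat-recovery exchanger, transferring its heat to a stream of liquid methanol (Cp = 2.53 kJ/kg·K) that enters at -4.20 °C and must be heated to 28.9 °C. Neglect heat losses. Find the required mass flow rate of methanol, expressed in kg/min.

ṁ_c = 281 kg/min

Heat released by hot stream: Q = 208 × 2.05 × (107 − 51.9) = 23495 kJ/min
Energy balance on cold side (adiabatic exchanger): Q = ṁ_c·Cp_c·(T_c,out − T_c,in)
ṁ_c = 23495 / [2.53 × (28.9 − -4.20)] = 280.56 kg/min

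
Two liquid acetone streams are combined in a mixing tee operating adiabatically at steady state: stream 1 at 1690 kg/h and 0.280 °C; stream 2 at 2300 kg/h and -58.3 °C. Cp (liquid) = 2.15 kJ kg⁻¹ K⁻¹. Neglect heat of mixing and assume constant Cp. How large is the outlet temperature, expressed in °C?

T_out = -33.5 °C

No heat crosses the boundary, so H_out = H_in.
Σ ṁᵢCp,ᵢTᵢ = 1690×2.15×0.280 + 2300×2.15×-58.3 = -287280
Σ ṁᵢCp,ᵢ = 1690×2.15 + 2300×2.15 = 8578.5
T_out = -287280 / 8578.5 = -33.488 °C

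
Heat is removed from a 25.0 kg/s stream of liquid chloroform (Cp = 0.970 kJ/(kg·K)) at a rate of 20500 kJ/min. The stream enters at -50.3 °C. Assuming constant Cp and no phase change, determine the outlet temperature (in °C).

T_out = -64.4 °C

Q = 20500 kJ/min = 341.67 kJ/s
ΔT = Q/(ṁ·Cp) = 341.67/(25.0×0.970) = 14.089 K
T_out = -50.3 − 14.089 = -64.389 °C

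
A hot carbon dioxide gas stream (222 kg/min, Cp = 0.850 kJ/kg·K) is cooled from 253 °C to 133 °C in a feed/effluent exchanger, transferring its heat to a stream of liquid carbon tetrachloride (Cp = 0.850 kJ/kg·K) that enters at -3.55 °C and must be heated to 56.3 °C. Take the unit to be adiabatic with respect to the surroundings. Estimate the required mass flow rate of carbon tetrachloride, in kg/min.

ṁ_c = 445 kg/min

Heat released by hot stream: Q = 222 × 0.850 × (253 − 133) = 22644 kJ/min
Energy balance on cold side (adiabatic exchanger): Q = ṁ_c·Cp_c·(T_c,out − T_c,in)
ṁ_c = 22644 / [0.850 × (56.3 − -3.55)] = 445.11 kg/min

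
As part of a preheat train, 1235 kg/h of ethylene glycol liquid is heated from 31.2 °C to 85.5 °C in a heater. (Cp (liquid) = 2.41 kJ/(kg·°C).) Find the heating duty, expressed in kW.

Q = ṁ·Cp·ΔT = 1235 × 2.41 × (85.5 − 31.2) = 161620 kJ/h
Converting: 161620 / 3600 s = 44.893 kW

Q = 44.9 kW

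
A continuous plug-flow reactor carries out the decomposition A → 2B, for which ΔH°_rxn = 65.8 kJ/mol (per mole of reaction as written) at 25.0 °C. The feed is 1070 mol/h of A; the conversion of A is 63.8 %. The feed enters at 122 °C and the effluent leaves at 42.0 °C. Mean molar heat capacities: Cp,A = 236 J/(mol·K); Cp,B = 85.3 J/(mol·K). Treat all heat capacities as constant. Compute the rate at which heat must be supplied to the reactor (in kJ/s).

Q_in = 6.66 kJ/s

Extent of reaction ξ = 0.638 × 1070 = 682.66 mol/h
Reaction term: ξ·ΔH°_rxn = 682.66 × 65.8 = 44919 kJ/h
Sensible, feed 122→25 °C: -24494 kJ/h
Outlet flows (mol/h): A 387.34, B 1365.3
Sensible, products 25→42.0 °C: 3533.9 kJ/h
Q = ΔH = 23958 kJ/h = 6.6551 kW
Heat supplied = 6.6551 kJ/s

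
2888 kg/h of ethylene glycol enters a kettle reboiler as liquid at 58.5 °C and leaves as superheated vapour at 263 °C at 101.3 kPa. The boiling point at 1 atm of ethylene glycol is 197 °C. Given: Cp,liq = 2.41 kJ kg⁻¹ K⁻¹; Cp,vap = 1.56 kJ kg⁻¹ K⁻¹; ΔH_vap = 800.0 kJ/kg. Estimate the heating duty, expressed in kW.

liquid 58.5→197 °C: 333.79 kJ/kg
vaporisation at 197 °C: 800 kJ/kg
vapour 197→263 °C: 102.96 kJ/kg
Δh = 333.79 + 800 + 102.96 = 1236.7 kJ/kg
Q = ṁ·Δh = 2888 kg/h × 1236.7 kJ/kg = 3.5717e+06 kJ/h
|Q| = 992.14 kW

Q = 992 kW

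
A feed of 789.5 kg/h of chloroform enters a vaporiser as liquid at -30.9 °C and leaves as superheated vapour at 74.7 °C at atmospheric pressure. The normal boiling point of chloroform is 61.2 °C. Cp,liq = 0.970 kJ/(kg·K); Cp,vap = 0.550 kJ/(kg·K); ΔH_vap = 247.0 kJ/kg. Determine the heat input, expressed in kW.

Q = 75.4 kW

liquid -30.9→61.2 °C: 89.337 kJ/kg
vaporisation at 61.2 °C: 247 kJ/kg
vapour 61.2→74.7 °C: 7.425 kJ/kg
Δh = 89.337 + 247 + 7.425 = 343.76 kJ/kg
Q = ṁ·Δh = 789.5 kg/h × 343.76 kJ/kg = 271400 kJ/h
|Q| = 75.389 kW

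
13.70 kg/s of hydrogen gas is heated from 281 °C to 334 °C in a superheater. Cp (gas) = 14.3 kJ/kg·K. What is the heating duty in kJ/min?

Q = ṁ·Cp·ΔT = 13.70 × 14.3 × (334 − 281) = 10383 kJ/s
Heating duty = 622990 kJ/min

Q = 623000 kJ/min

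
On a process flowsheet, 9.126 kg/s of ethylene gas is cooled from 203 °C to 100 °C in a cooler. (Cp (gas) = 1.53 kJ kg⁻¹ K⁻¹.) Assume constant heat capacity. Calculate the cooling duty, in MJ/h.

Q = ṁ·Cp·ΔT = 9.126 × 1.53 × (100 − 203) = -1438.2 kJ/s
Cooling duty = 5177.4 MJ/h

Q_c = 5180 MJ/h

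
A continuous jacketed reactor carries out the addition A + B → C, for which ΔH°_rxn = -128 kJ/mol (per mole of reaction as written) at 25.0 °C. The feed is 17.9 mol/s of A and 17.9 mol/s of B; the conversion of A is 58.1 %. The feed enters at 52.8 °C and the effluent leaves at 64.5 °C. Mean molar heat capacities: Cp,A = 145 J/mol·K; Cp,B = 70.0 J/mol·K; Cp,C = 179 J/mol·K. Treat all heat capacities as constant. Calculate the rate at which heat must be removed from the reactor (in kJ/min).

Extent of reaction ξ = 0.581 × 17.9 = 10.4 mol/s
Reaction term: ξ·ΔH°_rxn = 10.4 × -128 = -1331.2 kJ/s
Sensible, feed 52.8→25 °C: -106.99 kJ/s
Outlet flows (mol/s): A 7.5001, B 7.5001, C 10.4
Sensible, products 25→64.5 °C: 137.23 kJ/s
Q = ΔH = -1300.9 kJ/s = -1300.9 kW
Heat removed = 78057 kJ/min

Q_out = 78100 kJ/min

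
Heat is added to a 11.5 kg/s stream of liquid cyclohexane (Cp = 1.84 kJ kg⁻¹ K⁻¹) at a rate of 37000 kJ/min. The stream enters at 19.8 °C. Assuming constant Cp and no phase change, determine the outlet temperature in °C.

Q = 37000 kJ/min = 616.67 kJ/s
ΔT = Q/(ṁ·Cp) = 616.67/(11.5×1.84) = 29.143 K
T_out = 19.8 + 29.143 = 48.943 °C

T_out = 48.9 °C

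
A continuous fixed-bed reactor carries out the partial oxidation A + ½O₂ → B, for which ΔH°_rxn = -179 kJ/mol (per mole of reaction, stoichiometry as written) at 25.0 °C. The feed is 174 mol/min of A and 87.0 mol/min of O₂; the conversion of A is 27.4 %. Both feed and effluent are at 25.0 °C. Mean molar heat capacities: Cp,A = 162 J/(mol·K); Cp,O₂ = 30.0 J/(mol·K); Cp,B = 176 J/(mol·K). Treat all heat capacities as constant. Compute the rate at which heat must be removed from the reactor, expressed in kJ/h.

Q_out = 512000 kJ/h

Extent of reaction ξ = 0.274 × 174 = 47.676 mol/min
Reaction term: ξ·ΔH°_rxn = 47.676 × -179 = -8534 kJ/min
Q = ΔH = -8534 kJ/min = -142.23 kW
Heat removed = 512040 kJ/h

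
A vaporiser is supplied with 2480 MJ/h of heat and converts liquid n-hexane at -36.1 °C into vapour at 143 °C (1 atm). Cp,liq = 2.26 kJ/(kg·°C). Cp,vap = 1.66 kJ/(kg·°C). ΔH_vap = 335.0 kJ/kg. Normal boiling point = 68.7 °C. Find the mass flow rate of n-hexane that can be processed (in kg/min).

Δh = 2.26×(68.7−-36.1) + 335.0 + 1.66×(143−68.7) = 695.19 kJ/kg
Q = 2480 MJ/h = 688.89 kJ/s = 41333 kJ/min
ṁ = Q/Δh = 41333 / 695.19 = 59.457 kg/min

ṁ = 59.5 kg/min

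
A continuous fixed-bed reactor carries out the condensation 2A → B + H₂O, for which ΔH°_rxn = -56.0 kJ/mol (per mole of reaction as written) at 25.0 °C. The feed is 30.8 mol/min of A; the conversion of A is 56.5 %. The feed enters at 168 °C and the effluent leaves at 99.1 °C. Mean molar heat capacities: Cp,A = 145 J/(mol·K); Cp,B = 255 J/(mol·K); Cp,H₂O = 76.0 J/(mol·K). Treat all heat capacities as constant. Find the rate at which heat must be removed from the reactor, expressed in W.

Q_out = 12800 W

Extent of reaction ξ = 0.565 × 30.8 / 2 = 8.701 mol/min
Reaction term: ξ·ΔH°_rxn = 8.701 × -56.0 = -487.26 kJ/min
Sensible, feed 168→25 °C: -638.64 kJ/min
Outlet flows (mol/min): A 13.398, B 8.701, H₂O 8.701
Sensible, products 25→99.1 °C: 357.37 kJ/min
Q = ΔH = -768.53 kJ/min = -12.809 kW
Heat removed = 12809 W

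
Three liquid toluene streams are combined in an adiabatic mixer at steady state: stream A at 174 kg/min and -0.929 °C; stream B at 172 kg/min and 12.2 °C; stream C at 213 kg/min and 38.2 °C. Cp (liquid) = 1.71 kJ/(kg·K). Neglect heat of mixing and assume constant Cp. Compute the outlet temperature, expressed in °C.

No heat crosses the boundary, so H_out = H_in.
Σ ṁᵢCp,ᵢTᵢ = 174×1.71×-0.929 + 172×1.71×12.2 + 213×1.71×38.2 = 17225
Σ ṁᵢCp,ᵢ = 174×1.71 + 172×1.71 + 213×1.71 = 955.89
T_out = 17225 / 955.89 = 18.02 °C

T_out = 18.0 °C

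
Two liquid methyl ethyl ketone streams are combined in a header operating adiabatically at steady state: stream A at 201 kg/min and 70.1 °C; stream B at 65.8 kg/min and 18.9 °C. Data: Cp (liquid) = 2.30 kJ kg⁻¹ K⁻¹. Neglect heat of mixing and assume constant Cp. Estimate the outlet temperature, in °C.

T_out = 57.5 °C

No heat crosses the boundary, so H_out = H_in.
T_out = Σ ṁᵢCp,ᵢTᵢ / Σ ṁᵢCp,ᵢ
      = 35268 / 613.64 = 57.473 °C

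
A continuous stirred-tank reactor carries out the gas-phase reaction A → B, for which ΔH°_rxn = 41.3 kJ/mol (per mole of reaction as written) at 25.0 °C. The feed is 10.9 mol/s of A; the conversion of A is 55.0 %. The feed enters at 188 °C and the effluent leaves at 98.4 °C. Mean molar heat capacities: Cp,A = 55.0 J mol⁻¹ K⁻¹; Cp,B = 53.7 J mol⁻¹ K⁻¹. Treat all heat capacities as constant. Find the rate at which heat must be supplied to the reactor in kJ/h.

Extent of reaction ξ = 0.550 × 10.9 = 5.995 mol/s
Reaction term: ξ·ΔH°_rxn = 5.995 × 41.3 = 247.59 kJ/s
Sensible, feed 188→25 °C: -97.719 kJ/s
Outlet flows (mol/s): A 4.905, B 5.995
Sensible, products 25→98.4 °C: 43.431 kJ/s
Q = ΔH = 193.31 kJ/s = 193.31 kW
Heat supplied = 695900 kJ/h

Q_in = 696000 kJ/h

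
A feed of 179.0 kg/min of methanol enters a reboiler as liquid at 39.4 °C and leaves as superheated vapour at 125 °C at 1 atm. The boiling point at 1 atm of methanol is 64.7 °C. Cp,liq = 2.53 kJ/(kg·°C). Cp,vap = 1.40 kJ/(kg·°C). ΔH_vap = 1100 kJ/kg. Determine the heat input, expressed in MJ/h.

liquid 39.4→64.7 °C: 64.009 kJ/kg
vaporisation at 64.7 °C: 1100 kJ/kg
vapour 64.7→125 °C: 84.42 kJ/kg
Δh = 64.009 + 1100 + 84.42 = 1248.4 kJ/kg
Q = ṁ·Δh = 179.0 kg/min × 1248.4 kJ/kg = 223470 kJ/min
|Q| = 3724.5 kW = 13408 MJ/h

Q = 13400 MJ/h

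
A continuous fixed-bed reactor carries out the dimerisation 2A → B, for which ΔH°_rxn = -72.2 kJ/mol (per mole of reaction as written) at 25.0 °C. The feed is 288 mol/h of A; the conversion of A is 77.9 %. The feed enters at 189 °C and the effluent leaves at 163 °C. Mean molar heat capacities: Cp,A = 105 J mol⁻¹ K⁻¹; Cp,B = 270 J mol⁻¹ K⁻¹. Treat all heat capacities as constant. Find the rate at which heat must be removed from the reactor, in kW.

Q_out = 2.21 kW

Extent of reaction ξ = 0.779 × 288 / 2 = 112.18 mol/h
Reaction term: ξ·ΔH°_rxn = 112.18 × -72.2 = -8099.1 kJ/h
Sensible, feed 189→25 °C: -4959.4 kJ/h
Outlet flows (mol/h): A 63.648, B 112.18
Sensible, products 25→163 °C: 5101.9 kJ/h
Q = ΔH = -7956.5 kJ/h = -2.2101 kW
Heat removed = 2.2101 kW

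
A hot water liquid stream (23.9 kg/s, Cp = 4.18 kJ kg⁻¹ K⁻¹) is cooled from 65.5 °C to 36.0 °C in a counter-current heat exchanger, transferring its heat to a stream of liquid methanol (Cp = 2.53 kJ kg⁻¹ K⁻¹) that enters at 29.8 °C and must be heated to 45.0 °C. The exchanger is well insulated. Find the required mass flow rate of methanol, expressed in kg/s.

Heat released by hot stream: Q = 23.9 × 4.18 × (65.5 − 36.0) = 2947.1 kJ/s
Energy balance on cold side (adiabatic exchanger): Q = ṁ_c·Cp_c·(T_c,out − T_c,in)
ṁ_c = 2947.1 / [2.53 × (45.0 − 29.8)] = 76.636 kg/s

ṁ_c = 76.6 kg/s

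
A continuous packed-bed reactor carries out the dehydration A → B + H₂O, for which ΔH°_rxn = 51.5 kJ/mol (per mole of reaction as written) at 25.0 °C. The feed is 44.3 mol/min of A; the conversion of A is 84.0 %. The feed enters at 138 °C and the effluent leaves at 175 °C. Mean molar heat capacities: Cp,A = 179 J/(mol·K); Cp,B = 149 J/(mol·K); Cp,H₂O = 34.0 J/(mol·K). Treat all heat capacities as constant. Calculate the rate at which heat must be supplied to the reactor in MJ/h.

Q_in = 134 MJ/h

Extent of reaction ξ = 0.840 × 44.3 = 37.212 mol/min
Reaction term: ξ·ΔH°_rxn = 37.212 × 51.5 = 1916.4 kJ/min
Sensible, feed 138→25 °C: -896.06 kJ/min
Outlet flows (mol/min): A 7.088, B 37.212, H₂O 37.212
Sensible, products 25→175 °C: 1211.8 kJ/min
Q = ΔH = 2232.1 kJ/min = 37.202 kW
Heat supplied = 133.93 MJ/h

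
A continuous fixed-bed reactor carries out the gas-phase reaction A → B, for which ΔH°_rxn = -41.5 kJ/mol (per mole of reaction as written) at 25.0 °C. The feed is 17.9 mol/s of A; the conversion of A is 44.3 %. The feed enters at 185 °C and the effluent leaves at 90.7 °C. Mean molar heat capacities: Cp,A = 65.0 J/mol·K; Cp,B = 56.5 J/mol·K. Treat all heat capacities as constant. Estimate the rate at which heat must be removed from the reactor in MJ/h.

Q_out = 1600 MJ/h

Extent of reaction ξ = 0.443 × 17.9 = 7.9297 mol/s
Reaction term: ξ·ΔH°_rxn = 7.9297 × -41.5 = -329.08 kJ/s
Sensible, feed 185→25 °C: -186.16 kJ/s
Outlet flows (mol/s): A 9.9703, B 7.9297
Sensible, products 25→90.7 °C: 72.014 kJ/s
Q = ΔH = -443.23 kJ/s = -443.23 kW
Heat removed = 1595.6 MJ/h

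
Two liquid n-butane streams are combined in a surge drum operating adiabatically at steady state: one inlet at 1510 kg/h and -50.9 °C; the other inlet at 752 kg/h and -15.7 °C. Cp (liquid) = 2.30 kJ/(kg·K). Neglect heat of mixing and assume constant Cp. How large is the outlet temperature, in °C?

No heat crosses the boundary, so H_out = H_in.
T_out = Σ ṁᵢCp,ᵢTᵢ / Σ ṁᵢCp,ᵢ
      = -203930 / 5202.6 = -39.198 °C

T_out = -39.2 °C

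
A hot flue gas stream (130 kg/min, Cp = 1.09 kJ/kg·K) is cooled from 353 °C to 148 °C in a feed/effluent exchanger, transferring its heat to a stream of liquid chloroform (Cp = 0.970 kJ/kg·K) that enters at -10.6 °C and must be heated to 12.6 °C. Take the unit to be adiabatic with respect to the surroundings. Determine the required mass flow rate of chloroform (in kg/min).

ṁ_c = 1290 kg/min

Heat released by hot stream: Q = 130 × 1.09 × (353 − 148) = 29049 kJ/min
Energy balance on cold side (adiabatic exchanger): Q = ṁ_c·Cp_c·(T_c,out − T_c,in)
ṁ_c = 29049 / [0.970 × (12.6 − -10.6)] = 1290.8 kg/min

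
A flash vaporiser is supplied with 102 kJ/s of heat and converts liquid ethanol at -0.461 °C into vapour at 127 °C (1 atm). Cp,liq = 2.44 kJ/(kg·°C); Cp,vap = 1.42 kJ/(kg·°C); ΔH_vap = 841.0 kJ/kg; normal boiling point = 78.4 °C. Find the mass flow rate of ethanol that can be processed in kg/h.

Δh = 2.44×(78.4−-0.461) + 841.0 + 1.42×(127−78.4) = 1102.4 kJ/kg
Q = 102 kJ/s = 102 kJ/s = 367200 kJ/h
ṁ = Q/Δh = 367200 / 1102.4 = 333.08 kg/h

ṁ = 333 kg/h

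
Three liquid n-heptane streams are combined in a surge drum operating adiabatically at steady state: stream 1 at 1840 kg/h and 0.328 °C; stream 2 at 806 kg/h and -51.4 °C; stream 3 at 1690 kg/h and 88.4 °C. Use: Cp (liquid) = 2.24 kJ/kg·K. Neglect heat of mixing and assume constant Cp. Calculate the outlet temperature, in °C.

T_out = 25.0 °C

Energy balance with Q = 0: Σ ṁᵢCp,ᵢ(T_out − Tᵢ) = 0
T_out = Σ ṁᵢCp,ᵢTᵢ / Σ ṁᵢCp,ᵢ
      = 243200 / 9712.6 = 25.039 °C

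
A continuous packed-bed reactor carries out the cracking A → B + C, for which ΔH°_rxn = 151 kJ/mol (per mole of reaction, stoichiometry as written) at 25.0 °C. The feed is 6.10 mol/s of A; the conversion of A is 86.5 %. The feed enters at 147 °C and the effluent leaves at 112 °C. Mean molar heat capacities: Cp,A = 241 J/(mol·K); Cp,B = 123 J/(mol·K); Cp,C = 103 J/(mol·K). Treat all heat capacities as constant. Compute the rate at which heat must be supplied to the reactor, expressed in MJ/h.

Extent of reaction ξ = 0.865 × 6.10 = 5.2765 mol/s
Reaction term: ξ·ΔH°_rxn = 5.2765 × 151 = 796.75 kJ/s
Sensible, feed 147→25 °C: -179.35 kJ/s
Outlet flows (mol/s): A 0.8235, B 5.2765, C 5.2765
Sensible, products 25→112 °C: 121.01 kJ/s
Q = ΔH = 738.41 kJ/s = 738.41 kW
Heat supplied = 2658.3 MJ/h

Q_in = 2660 MJ/h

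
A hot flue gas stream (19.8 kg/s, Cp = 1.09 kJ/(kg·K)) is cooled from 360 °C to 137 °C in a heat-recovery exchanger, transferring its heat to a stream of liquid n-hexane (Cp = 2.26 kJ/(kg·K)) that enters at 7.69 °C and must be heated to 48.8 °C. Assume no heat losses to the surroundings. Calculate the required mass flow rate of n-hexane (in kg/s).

Heat released by hot stream: Q = 19.8 × 1.09 × (360 − 137) = 4812.8 kJ/s
Energy balance on cold side (adiabatic exchanger): Q = ṁ_c·Cp_c·(T_c,out − T_c,in)
ṁ_c = 4812.8 / [2.26 × (48.8 − 7.69)] = 51.801 kg/s

ṁ_c = 51.8 kg/s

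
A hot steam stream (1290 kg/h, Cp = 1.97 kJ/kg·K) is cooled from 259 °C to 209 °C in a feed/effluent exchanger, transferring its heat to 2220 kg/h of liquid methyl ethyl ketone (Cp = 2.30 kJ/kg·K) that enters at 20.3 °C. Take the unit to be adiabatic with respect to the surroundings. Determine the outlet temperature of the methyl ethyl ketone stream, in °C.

T_c,out = 45.2 °C

Heat released by hot stream: Q = 1290 × 1.97 × (259 − 209) = 127070 kJ/h
Energy balance on cold side (adiabatic exchanger): Q = ṁ_c·Cp_c·(T_c,out − T_c,in)
T_c,out = 20.3 + 127070/(2220 × 2.30) = 45.185 °C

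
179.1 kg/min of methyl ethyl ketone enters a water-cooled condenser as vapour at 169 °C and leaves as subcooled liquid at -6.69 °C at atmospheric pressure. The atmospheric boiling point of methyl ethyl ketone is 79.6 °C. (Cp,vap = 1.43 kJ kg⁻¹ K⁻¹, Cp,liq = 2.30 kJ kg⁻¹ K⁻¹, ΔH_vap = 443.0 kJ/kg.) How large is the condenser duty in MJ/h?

vapour 169→79.6 °C: -127.84 kJ/kg
condensation at 79.6 °C: -443 kJ/kg
liquid 79.6→-6.69 °C: -198.47 kJ/kg
Δh = -127.84 + -443 + -198.47 = -769.31 kJ/kg
Q = ṁ·Δh = 179.1 kg/min × -769.31 kJ/kg = -137780 kJ/min
|Q| = 2296.4 kW = 8267 MJ/h

Q_c = 8270 MJ/h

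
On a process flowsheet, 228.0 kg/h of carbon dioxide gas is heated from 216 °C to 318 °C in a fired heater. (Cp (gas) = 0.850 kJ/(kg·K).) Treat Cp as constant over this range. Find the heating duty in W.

Q = 5490 W

Q = ṁ·Cp·ΔT = 228.0 × 0.850 × (318 − 216) = 19768 kJ/h
Converting: 19768 / 3600 s = 5.491 kW
Heating duty = 5491 W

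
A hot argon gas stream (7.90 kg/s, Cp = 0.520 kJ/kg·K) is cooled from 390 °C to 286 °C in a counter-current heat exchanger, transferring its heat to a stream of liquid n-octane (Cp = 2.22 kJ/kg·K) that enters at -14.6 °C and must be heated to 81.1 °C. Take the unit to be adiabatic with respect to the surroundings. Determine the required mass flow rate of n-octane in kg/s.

ṁ_c = 2.01 kg/s

Heat released by hot stream: Q = 7.90 × 0.520 × (390 − 286) = 427.23 kJ/s
Energy balance on cold side (adiabatic exchanger): Q = ṁ_c·Cp_c·(T_c,out − T_c,in)
ṁ_c = 427.23 / [2.22 × (81.1 − -14.6)] = 2.0109 kg/s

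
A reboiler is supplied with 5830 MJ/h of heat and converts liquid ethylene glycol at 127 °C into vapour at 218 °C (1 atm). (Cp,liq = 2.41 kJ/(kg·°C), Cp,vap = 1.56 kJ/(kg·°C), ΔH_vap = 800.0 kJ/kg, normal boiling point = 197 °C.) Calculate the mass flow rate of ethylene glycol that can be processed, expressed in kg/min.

Δh = 2.41×(197−127) + 800.0 + 1.56×(218−197) = 1001.5 kJ/kg
Q = 5830 MJ/h = 1619.4 kJ/s = 97167 kJ/min
ṁ = Q/Δh = 97167 / 1001.5 = 97.025 kg/min

ṁ = 97.0 kg/min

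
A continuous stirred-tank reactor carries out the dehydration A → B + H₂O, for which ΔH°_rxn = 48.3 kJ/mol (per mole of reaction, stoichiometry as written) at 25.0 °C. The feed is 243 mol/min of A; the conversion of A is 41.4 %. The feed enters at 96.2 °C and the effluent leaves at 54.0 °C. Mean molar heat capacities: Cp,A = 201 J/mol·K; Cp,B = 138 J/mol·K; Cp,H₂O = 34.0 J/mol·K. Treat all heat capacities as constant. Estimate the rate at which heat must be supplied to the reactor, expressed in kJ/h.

Q_in = 163000 kJ/h

Extent of reaction ξ = 0.414 × 243 = 100.6 mol/min
Reaction term: ξ·ΔH°_rxn = 100.6 × 48.3 = 4859.1 kJ/min
Sensible, feed 96.2→25 °C: -3477.6 kJ/min
Outlet flows (mol/min): A 142.4, B 100.6, H₂O 100.6
Sensible, products 25→54.0 °C: 1331.8 kJ/min
Q = ΔH = 2713.3 kJ/min = 45.222 kW
Heat supplied = 162800 kJ/h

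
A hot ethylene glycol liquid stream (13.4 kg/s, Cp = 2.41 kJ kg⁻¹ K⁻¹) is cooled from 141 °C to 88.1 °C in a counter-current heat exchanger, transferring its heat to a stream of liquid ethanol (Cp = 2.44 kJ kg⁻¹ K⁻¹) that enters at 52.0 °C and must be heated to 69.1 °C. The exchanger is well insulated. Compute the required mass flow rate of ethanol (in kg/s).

Heat released by hot stream: Q = 13.4 × 2.41 × (141 − 88.1) = 1708.4 kJ/s
Energy balance on cold side (adiabatic exchanger): Q = ṁ_c·Cp_c·(T_c,out − T_c,in)
ṁ_c = 1708.4 / [2.44 × (69.1 − 52.0)] = 40.944 kg/s

ṁ_c = 40.9 kg/s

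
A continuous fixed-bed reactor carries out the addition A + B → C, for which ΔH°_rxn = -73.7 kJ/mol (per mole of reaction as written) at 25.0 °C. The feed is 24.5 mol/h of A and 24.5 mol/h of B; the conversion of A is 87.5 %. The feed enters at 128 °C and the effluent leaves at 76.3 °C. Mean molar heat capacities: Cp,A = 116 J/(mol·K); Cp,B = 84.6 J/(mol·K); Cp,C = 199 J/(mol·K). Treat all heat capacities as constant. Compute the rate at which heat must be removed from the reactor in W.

Extent of reaction ξ = 0.875 × 24.5 = 21.438 mol/h
Reaction term: ξ·ΔH°_rxn = 21.438 × -73.7 = -1579.9 kJ/h
Sensible, feed 128→25 °C: -506.21 kJ/h
Outlet flows (mol/h): A 3.0625, B 3.0625, C 21.438
Sensible, products 25→76.3 °C: 250.36 kJ/h
Q = ΔH = -1835.8 kJ/h = -0.50994 kW
Heat removed = 509.94 W

Q_out = 510 W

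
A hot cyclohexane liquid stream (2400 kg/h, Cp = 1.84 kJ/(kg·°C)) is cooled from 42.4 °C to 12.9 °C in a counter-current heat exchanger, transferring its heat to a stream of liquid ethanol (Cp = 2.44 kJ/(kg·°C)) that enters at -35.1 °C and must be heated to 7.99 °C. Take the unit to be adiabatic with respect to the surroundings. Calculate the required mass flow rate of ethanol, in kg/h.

Heat released by hot stream: Q = 2400 × 1.84 × (42.4 − 12.9) = 130270 kJ/h
Energy balance on cold side (adiabatic exchanger): Q = ṁ_c·Cp_c·(T_c,out − T_c,in)
ṁ_c = 130270 / [2.44 × (7.99 − -35.1)] = 1239 kg/h

ṁ_c = 1240 kg/h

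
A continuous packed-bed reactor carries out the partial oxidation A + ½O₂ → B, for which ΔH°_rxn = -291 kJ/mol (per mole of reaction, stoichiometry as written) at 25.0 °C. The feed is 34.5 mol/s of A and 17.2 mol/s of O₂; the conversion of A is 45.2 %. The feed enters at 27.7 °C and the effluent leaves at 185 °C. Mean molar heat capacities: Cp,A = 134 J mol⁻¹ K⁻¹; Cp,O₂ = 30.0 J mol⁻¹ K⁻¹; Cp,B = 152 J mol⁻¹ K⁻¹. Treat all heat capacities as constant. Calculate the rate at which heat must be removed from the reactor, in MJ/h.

Q_out = 13400 MJ/h

Extent of reaction ξ = 0.452 × 34.5 = 15.594 mol/s
Reaction term: ξ·ΔH°_rxn = 15.594 × -291 = -4537.9 kJ/s
Sensible, feed 27.7→25 °C: -13.875 kJ/s
Outlet flows (mol/s): A 18.906, O₂ 9.403, B 15.594
Sensible, products 25→185 °C: 829.73 kJ/s
Q = ΔH = -3722 kJ/s = -3722 kW
Heat removed = 13399 MJ/h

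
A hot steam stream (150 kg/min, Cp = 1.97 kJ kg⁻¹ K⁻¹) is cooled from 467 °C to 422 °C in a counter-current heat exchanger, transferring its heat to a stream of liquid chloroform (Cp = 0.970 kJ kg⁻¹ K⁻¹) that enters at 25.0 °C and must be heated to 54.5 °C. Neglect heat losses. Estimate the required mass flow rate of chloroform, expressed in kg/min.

ṁ_c = 465 kg/min

Heat released by hot stream: Q = 150 × 1.97 × (467 − 422) = 13298 kJ/min
Energy balance on cold side (adiabatic exchanger): Q = ṁ_c·Cp_c·(T_c,out − T_c,in)
ṁ_c = 13298 / [0.970 × (54.5 − 25.0)] = 464.7 kg/min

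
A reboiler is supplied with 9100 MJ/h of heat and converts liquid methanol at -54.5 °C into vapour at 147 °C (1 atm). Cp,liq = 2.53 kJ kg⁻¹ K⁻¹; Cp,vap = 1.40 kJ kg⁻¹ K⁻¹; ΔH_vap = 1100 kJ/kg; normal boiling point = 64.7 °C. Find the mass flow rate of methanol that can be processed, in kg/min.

ṁ = 100 kg/min

Δh = 2.53×(64.7−-54.5) + 1100 + 1.40×(147−64.7) = 1516.8 kJ/kg
Q = 9100 MJ/h = 2527.8 kJ/s = 151670 kJ/min
ṁ = Q/Δh = 151670 / 1516.8 = 99.991 kg/min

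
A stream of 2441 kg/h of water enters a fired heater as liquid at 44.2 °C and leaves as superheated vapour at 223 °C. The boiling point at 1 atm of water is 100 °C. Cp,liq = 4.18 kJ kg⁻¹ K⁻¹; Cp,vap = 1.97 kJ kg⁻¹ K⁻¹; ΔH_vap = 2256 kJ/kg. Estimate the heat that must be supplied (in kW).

liquid 44.2→100 °C: 233.24 kJ/kg
vaporisation at 100 °C: 2256 kJ/kg
vapour 100→223 °C: 242.31 kJ/kg
Δh = 233.24 + 2256 + 242.31 = 2731.6 kJ/kg
Q = ṁ·Δh = 2441 kg/h × 2731.6 kJ/kg = 6.6677e+06 kJ/h
|Q| = 1852.1 kW

Q = 1850 kW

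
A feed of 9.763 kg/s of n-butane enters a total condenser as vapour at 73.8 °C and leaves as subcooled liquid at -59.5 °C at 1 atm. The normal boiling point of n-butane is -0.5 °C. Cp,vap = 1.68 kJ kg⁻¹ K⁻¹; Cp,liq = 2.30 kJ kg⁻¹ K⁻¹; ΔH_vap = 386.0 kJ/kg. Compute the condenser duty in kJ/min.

vapour 73.8→-0.5 °C: -124.82 kJ/kg
condensation at -0.5 °C: -386 kJ/kg
liquid -0.5→-59.5 °C: -135.7 kJ/kg
Δh = -124.82 + -386 + -135.7 = -646.52 kJ/kg
Q = ṁ·Δh = 9.763 kg/s × -646.52 kJ/kg = -6312 kJ/s
|Q| = 6312 kW = 378720 kJ/min

Q_c = 379000 kJ/min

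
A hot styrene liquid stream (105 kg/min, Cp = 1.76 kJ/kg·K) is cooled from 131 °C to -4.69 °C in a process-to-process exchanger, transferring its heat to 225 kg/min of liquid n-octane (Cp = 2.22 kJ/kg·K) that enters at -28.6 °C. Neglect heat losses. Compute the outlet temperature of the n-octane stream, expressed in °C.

Heat released by hot stream: Q = 105 × 1.76 × (131 − -4.69) = 25076 kJ/min
Energy balance on cold side (adiabatic exchanger): Q = ṁ_c·Cp_c·(T_c,out − T_c,in)
T_c,out = -28.6 + 25076/(225 × 2.22) = 21.601 °C

T_c,out = 21.6 °C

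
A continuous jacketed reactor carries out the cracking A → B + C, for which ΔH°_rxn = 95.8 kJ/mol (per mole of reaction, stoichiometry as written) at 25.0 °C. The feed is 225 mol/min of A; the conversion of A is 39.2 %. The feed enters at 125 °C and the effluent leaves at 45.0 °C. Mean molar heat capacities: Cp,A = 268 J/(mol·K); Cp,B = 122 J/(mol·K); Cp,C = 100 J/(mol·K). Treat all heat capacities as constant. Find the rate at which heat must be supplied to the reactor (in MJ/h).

Extent of reaction ξ = 0.392 × 225 = 88.2 mol/min
Reaction term: ξ·ΔH°_rxn = 88.2 × 95.8 = 8449.6 kJ/min
Sensible, feed 125→25 °C: -6030 kJ/min
Outlet flows (mol/min): A 136.8, B 88.2, C 88.2
Sensible, products 25→45.0 °C: 1124.9 kJ/min
Q = ΔH = 3544.4 kJ/min = 59.074 kW
Heat supplied = 212.66 MJ/h

Q_in = 213 MJ/h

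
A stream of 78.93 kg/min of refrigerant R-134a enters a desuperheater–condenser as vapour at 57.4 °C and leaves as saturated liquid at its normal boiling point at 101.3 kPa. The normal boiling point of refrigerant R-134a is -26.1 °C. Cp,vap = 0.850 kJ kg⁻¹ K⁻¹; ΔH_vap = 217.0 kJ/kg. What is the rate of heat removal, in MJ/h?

Q_c = 1360 MJ/h

vapour 57.4→-26.1 °C: -70.975 kJ/kg
condensation at -26.1 °C: -217 kJ/kg
Δh = -70.975 + -217 = -287.98 kJ/kg
Q = ṁ·Δh = 78.93 kg/min × -287.98 kJ/kg = -22730 kJ/min
|Q| = 378.83 kW = 1363.8 MJ/h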